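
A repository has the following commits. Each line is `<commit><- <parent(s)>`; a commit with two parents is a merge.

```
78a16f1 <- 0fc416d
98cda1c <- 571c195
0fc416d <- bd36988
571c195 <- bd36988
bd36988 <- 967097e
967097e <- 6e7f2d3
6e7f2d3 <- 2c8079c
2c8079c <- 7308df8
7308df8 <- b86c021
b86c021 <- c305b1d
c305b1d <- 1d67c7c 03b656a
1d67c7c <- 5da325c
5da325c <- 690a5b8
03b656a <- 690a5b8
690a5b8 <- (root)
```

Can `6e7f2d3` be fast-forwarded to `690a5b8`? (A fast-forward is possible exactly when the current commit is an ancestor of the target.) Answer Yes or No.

No

A fast-forward from 6e7f2d3 to 690a5b8 is possible iff 6e7f2d3 is an ancestor of 690a5b8.
Ancestors of 690a5b8: {690a5b8}.
6e7f2d3 is not among them, so fast-forward is not possible.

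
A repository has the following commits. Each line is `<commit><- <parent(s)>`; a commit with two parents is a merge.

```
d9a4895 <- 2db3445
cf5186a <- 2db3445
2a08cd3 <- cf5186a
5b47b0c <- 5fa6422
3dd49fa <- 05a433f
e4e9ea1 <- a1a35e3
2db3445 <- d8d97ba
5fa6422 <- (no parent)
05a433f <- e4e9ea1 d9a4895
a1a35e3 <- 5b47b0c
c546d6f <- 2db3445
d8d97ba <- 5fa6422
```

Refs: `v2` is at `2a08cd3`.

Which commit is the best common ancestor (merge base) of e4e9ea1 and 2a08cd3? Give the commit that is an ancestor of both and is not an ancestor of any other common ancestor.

Ancestors of e4e9ea1: {5b47b0c, 5fa6422, a1a35e3, e4e9ea1}.
Ancestors of 2a08cd3: {2a08cd3, 2db3445, 5fa6422, cf5186a, d8d97ba}.
Common ancestors: {5fa6422}.
The only common ancestor is 5fa6422, so it is the merge base.

5fa6422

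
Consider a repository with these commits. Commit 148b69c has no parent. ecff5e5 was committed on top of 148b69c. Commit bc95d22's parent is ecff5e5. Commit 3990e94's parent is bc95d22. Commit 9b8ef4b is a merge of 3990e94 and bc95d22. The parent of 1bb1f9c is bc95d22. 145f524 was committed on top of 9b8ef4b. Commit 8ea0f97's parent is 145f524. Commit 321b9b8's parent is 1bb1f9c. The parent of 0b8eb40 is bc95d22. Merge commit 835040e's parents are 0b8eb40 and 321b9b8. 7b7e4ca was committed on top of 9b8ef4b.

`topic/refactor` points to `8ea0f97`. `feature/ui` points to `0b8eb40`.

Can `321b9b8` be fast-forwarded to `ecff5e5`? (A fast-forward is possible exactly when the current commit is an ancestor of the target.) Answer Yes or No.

No

A fast-forward from 321b9b8 to ecff5e5 is possible iff 321b9b8 is an ancestor of ecff5e5.
Ancestors of ecff5e5: {148b69c, ecff5e5}.
321b9b8 is not among them, so fast-forward is not possible.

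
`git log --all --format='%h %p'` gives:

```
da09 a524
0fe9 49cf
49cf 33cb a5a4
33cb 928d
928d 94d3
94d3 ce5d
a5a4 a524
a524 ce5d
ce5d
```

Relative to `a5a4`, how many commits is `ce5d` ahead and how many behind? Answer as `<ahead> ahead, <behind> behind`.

Reachable from ce5d: {ce5d}.
Reachable from a5a4: {a524, a5a4, ce5d}.
Only in ce5d's history (ahead): {} — 0.
Only in a5a4's history (behind): {a524, a5a4} — 2.

0 ahead, 2 behind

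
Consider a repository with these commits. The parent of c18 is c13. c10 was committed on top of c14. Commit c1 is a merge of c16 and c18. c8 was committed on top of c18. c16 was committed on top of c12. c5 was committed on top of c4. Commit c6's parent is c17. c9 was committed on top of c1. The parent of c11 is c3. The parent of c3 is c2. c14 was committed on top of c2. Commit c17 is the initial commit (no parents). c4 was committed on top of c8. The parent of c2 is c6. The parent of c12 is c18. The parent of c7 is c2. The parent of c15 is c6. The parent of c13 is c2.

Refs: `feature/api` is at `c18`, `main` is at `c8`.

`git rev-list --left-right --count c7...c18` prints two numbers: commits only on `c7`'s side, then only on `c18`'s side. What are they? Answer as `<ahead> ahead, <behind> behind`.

1 ahead, 2 behind

Reachable from c7: {c17, c2, c6, c7}.
Reachable from c18: {c13, c17, c18, c2, c6}.
Only in c7's history (ahead): {c7} — 1.
Only in c18's history (behind): {c13, c18} — 2.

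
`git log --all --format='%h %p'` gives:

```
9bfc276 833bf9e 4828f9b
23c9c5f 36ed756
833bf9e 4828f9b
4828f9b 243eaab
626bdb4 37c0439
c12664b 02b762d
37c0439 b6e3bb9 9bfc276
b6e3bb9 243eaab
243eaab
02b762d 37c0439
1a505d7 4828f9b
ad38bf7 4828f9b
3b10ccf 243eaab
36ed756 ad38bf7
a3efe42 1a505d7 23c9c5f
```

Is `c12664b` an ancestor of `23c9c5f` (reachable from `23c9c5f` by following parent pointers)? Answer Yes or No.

Ancestors of 23c9c5f: {23c9c5f, 243eaab, 36ed756, 4828f9b, ad38bf7}.
c12664b is not in that set, so it is not an ancestor of 23c9c5f.

No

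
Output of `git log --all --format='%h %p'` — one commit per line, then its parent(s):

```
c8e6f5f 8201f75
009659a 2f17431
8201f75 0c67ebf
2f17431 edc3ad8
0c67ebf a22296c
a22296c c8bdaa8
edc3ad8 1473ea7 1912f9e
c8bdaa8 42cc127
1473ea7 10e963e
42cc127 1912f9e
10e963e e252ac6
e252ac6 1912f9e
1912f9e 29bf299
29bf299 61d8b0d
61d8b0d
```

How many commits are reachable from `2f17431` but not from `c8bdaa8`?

Reachable from 2f17431: {10e963e, 1473ea7, 1912f9e, 29bf299, 2f17431, 61d8b0d, e252ac6, edc3ad8}.
Reachable from c8bdaa8: {1912f9e, 29bf299, 42cc127, 61d8b0d, c8bdaa8}.
In 2f17431's history but not c8bdaa8's: {10e963e, 1473ea7, 2f17431, e252ac6, edc3ad8} — 5 commits.

5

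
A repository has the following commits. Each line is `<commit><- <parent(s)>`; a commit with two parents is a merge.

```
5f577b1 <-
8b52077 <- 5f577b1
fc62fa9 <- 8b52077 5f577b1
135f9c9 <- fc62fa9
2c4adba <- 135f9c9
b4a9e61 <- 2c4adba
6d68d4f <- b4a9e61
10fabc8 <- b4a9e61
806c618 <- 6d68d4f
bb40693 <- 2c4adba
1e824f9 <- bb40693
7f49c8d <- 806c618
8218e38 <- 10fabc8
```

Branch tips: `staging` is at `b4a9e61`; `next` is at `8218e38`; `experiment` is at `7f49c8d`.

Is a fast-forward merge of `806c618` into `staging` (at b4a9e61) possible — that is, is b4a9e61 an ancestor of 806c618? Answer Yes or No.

A fast-forward from b4a9e61 to 806c618 is possible iff b4a9e61 is an ancestor of 806c618.
Ancestors of 806c618: {135f9c9, 2c4adba, 5f577b1, 6d68d4f, 806c618, 8b52077, b4a9e61, fc62fa9}.
b4a9e61 is among them, so fast-forward is possible.

Yes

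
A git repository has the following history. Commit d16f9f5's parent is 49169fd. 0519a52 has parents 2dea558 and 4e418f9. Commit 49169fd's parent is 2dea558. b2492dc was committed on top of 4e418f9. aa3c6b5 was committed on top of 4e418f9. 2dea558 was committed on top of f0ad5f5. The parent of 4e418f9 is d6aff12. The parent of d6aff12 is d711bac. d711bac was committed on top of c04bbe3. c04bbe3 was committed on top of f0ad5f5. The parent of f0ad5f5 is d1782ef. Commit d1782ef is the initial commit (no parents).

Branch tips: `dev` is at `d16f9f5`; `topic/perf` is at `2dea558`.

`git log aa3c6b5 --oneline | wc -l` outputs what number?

7

Walking parent pointers from aa3c6b5: reachable set = {4e418f9, aa3c6b5, c04bbe3, d1782ef, d6aff12, d711bac, f0ad5f5}.
That is 7 commits.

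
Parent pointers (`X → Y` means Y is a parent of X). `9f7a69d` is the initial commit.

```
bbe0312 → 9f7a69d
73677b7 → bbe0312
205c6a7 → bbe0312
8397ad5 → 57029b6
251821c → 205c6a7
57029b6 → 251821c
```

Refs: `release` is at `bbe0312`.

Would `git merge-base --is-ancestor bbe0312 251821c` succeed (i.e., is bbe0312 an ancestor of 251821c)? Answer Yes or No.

Ancestors of 251821c (commits reachable by following parents): {205c6a7, 251821c, 9f7a69d, bbe0312}.
bbe0312 is in that set, so it is an ancestor of 251821c.

Yes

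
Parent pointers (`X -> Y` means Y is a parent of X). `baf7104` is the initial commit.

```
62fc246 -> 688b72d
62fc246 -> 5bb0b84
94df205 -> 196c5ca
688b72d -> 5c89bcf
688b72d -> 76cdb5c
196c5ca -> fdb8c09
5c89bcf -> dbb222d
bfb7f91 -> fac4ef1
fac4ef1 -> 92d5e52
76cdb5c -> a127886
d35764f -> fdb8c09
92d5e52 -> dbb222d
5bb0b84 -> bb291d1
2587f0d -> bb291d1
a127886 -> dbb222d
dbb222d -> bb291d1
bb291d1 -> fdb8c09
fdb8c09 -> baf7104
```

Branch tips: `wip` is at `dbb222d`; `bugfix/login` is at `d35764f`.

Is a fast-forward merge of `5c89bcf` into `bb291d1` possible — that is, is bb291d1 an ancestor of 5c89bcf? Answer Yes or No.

A fast-forward from bb291d1 to 5c89bcf is possible iff bb291d1 is an ancestor of 5c89bcf.
Ancestors of 5c89bcf: {5c89bcf, baf7104, bb291d1, dbb222d, fdb8c09}.
bb291d1 is among them, so fast-forward is possible.

Yes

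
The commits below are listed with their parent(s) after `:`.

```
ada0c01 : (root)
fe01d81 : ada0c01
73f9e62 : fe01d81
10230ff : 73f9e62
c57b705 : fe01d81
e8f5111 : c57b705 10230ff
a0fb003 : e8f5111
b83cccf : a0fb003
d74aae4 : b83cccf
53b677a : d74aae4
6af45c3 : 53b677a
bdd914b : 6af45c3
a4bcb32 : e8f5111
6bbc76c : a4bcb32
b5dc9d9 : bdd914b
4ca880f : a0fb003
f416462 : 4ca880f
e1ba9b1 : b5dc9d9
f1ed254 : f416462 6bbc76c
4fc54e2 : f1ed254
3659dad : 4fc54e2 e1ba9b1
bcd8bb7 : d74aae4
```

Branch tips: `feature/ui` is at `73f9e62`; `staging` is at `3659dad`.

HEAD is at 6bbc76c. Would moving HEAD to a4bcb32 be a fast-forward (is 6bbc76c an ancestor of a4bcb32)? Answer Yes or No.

A fast-forward from 6bbc76c to a4bcb32 is possible iff 6bbc76c is an ancestor of a4bcb32.
Ancestors of a4bcb32: {10230ff, 73f9e62, a4bcb32, ada0c01, c57b705, e8f5111, fe01d81}.
6bbc76c is not among them, so fast-forward is not possible.

No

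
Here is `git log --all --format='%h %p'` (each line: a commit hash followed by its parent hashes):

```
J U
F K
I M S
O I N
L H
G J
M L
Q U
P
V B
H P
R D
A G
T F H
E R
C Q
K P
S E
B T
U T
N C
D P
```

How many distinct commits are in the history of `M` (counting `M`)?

Walking parent pointers from M: reachable set = {H, L, M, P}.
That is 4 commits.

4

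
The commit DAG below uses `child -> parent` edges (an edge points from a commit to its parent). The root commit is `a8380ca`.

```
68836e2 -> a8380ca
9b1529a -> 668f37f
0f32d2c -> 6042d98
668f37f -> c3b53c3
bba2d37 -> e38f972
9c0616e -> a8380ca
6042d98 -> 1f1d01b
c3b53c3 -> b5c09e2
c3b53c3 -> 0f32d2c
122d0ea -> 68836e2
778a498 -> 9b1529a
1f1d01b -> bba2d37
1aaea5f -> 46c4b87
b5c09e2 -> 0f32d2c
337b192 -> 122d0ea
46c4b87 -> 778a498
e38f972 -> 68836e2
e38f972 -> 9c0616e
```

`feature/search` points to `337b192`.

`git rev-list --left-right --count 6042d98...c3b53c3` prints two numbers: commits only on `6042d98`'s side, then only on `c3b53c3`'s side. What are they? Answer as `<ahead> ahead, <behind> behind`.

Reachable from 6042d98: {1f1d01b, 6042d98, 68836e2, 9c0616e, a8380ca, bba2d37, e38f972}.
Reachable from c3b53c3: {0f32d2c, 1f1d01b, 6042d98, 68836e2, 9c0616e, a8380ca, b5c09e2, bba2d37, c3b53c3, e38f972}.
Only in 6042d98's history (ahead): {} — 0.
Only in c3b53c3's history (behind): {0f32d2c, b5c09e2, c3b53c3} — 3.

0 ahead, 3 behind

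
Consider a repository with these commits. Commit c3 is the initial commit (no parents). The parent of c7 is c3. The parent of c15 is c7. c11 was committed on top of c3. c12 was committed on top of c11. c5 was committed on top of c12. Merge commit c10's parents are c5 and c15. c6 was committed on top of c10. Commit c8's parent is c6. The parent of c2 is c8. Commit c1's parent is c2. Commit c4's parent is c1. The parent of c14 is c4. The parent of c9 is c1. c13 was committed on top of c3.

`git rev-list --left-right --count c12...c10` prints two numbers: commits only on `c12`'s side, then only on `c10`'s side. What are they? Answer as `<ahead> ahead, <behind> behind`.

Reachable from c12: {c11, c12, c3}.
Reachable from c10: {c10, c11, c12, c15, c3, c5, c7}.
Only in c12's history (ahead): {} — 0.
Only in c10's history (behind): {c10, c15, c5, c7} — 4.

0 ahead, 4 behind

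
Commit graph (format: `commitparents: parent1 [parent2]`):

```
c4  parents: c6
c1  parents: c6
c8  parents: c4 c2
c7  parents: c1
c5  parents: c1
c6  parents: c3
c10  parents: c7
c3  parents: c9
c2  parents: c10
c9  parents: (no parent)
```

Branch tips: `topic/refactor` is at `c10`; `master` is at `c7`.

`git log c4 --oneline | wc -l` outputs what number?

Walking parent pointers from c4: reachable set = {c3, c4, c6, c9}.
That is 4 commits.

4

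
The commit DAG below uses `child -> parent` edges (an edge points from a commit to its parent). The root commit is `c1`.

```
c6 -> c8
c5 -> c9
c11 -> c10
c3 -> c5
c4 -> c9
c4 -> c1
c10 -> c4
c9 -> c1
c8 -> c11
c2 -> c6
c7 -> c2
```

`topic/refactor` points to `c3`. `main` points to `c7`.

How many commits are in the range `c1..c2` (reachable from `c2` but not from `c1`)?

7

Reachable from c2: {c1, c10, c11, c2, c4, c6, c8, c9}.
Reachable from c1: {c1}.
In c2's history but not c1's: {c10, c11, c2, c4, c6, c8, c9} — 7 commits.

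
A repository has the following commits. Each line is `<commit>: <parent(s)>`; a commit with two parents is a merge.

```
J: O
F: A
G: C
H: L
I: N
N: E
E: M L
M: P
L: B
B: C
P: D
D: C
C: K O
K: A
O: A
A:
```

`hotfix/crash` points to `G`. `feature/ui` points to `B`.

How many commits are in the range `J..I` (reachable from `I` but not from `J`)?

Reachable from I: {A, B, C, D, E, I, K, L, M, N, O, P}.
Reachable from J: {A, J, O}.
In I's history but not J's: {B, C, D, E, I, K, L, M, N, P} — 10 commits.

10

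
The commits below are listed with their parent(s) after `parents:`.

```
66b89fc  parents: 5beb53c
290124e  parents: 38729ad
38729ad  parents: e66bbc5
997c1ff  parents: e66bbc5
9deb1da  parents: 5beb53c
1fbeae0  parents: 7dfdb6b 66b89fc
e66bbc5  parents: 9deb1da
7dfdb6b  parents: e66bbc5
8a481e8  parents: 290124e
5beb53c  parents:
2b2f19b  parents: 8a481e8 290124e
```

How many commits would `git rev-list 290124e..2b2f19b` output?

Reachable from 2b2f19b: {290124e, 2b2f19b, 38729ad, 5beb53c, 8a481e8, 9deb1da, e66bbc5}.
Reachable from 290124e: {290124e, 38729ad, 5beb53c, 9deb1da, e66bbc5}.
In 2b2f19b's history but not 290124e's: {2b2f19b, 8a481e8} — 2 commits.

2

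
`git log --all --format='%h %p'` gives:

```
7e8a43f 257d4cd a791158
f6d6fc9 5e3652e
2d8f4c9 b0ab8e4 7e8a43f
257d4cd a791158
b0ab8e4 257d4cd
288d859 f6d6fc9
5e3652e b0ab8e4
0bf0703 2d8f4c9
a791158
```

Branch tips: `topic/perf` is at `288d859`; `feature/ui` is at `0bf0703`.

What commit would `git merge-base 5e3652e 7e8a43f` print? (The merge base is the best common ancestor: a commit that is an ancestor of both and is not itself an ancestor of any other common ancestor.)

257d4cd

Ancestors of 5e3652e: {257d4cd, 5e3652e, a791158, b0ab8e4}.
Ancestors of 7e8a43f: {257d4cd, 7e8a43f, a791158}.
Common ancestors: {257d4cd, a791158}.
Among these, 257d4cd is not an ancestor of any other common ancestor — it is the merge base.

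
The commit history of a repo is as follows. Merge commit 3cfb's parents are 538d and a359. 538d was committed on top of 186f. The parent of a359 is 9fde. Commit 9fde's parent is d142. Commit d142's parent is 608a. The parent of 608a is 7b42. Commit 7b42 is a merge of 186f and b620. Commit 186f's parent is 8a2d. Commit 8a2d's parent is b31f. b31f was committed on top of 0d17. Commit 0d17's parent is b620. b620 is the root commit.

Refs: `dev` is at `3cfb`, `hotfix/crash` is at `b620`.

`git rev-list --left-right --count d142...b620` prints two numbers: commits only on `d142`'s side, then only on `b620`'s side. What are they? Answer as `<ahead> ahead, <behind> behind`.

Reachable from d142: {0d17, 186f, 608a, 7b42, 8a2d, b31f, b620, d142}.
Reachable from b620: {b620}.
Only in d142's history (ahead): {0d17, 186f, 608a, 7b42, 8a2d, b31f, d142} — 7.
Only in b620's history (behind): {} — 0.

7 ahead, 0 behind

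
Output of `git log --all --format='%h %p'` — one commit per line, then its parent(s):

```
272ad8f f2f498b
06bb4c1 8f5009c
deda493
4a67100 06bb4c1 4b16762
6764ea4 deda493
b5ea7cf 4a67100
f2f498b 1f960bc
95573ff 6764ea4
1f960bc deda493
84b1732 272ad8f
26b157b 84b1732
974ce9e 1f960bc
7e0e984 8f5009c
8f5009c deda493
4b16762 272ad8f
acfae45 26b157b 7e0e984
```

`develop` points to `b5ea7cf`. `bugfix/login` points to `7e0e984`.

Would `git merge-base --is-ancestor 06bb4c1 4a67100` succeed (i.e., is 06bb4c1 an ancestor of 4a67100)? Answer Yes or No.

Ancestors of 4a67100 (commits reachable by following parents): {06bb4c1, 1f960bc, 272ad8f, 4a67100, 4b16762, 8f5009c, deda493, f2f498b}.
06bb4c1 is in that set, so it is an ancestor of 4a67100.

Yes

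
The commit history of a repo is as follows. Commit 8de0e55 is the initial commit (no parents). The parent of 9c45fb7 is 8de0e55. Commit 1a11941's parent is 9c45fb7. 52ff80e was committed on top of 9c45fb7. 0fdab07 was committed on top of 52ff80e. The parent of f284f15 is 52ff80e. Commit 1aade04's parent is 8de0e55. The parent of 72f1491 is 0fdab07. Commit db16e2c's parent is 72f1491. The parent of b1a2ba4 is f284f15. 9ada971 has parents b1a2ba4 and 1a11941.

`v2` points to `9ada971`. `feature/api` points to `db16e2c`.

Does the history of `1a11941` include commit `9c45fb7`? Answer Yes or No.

Yes

Ancestors of 1a11941 (commits reachable by following parents): {1a11941, 8de0e55, 9c45fb7}.
9c45fb7 is in that set, so it is an ancestor of 1a11941.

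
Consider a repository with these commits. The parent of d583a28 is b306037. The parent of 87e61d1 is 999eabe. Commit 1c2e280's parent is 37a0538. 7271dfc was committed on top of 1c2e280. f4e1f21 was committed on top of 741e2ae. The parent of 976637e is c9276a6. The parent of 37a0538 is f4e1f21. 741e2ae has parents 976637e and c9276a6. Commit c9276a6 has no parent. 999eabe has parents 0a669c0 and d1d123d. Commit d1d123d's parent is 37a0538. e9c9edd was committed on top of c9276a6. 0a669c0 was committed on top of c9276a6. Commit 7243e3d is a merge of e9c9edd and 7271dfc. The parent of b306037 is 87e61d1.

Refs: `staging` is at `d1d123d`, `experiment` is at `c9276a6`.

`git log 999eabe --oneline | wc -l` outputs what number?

Walking parent pointers from 999eabe: reachable set = {0a669c0, 37a0538, 741e2ae, 976637e, 999eabe, c9276a6, d1d123d, f4e1f21}.
That is 8 commits.

8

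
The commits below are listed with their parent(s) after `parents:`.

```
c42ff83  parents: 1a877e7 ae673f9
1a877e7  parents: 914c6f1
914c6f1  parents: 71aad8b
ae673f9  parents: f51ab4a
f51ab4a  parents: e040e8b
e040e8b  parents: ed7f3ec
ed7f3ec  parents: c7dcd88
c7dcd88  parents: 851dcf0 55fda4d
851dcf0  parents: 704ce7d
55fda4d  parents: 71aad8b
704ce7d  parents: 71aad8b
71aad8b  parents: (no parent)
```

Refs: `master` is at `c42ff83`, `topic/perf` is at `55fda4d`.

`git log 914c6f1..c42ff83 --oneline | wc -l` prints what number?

10

Reachable from c42ff83: {1a877e7, 55fda4d, 704ce7d, 71aad8b, 851dcf0, 914c6f1, ae673f9, c42ff83, c7dcd88, e040e8b, ed7f3ec, f51ab4a}.
Reachable from 914c6f1: {71aad8b, 914c6f1}.
In c42ff83's history but not 914c6f1's: {1a877e7, 55fda4d, 704ce7d, 851dcf0, ae673f9, c42ff83, c7dcd88, e040e8b, ed7f3ec, f51ab4a} — 10 commits.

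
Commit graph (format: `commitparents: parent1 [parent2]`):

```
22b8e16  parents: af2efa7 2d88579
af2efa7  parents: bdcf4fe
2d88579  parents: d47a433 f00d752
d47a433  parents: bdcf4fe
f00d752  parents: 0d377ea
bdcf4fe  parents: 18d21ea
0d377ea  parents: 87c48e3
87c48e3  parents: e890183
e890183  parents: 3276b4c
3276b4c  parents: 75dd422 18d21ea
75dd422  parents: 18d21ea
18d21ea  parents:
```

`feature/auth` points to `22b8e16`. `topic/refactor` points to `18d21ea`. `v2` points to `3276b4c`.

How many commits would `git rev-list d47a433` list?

3

Walking parent pointers from d47a433: reachable set = {18d21ea, bdcf4fe, d47a433}.
That is 3 commits.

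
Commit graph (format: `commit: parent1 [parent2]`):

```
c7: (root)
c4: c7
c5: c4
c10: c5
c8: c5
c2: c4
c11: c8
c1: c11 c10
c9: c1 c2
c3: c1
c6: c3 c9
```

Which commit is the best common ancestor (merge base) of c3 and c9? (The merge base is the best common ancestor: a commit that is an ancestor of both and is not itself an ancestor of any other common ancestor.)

c1

Ancestors of c3: {c1, c10, c11, c3, c4, c5, c7, c8}.
Ancestors of c9: {c1, c10, c11, c2, c4, c5, c7, c8, c9}.
Common ancestors: {c1, c10, c11, c4, c5, c7, c8}.
Among these, c1 is not an ancestor of any other common ancestor — it is the merge base.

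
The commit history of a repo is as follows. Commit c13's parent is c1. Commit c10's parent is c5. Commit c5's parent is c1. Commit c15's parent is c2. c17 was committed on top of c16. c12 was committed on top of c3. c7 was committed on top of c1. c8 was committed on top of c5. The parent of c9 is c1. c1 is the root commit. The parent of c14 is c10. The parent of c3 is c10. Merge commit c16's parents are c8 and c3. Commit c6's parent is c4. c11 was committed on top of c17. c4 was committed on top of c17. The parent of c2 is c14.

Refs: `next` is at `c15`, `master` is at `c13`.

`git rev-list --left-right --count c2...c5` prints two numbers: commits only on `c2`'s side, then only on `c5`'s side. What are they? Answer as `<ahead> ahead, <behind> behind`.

Reachable from c2: {c1, c10, c14, c2, c5}.
Reachable from c5: {c1, c5}.
Only in c2's history (ahead): {c10, c14, c2} — 3.
Only in c5's history (behind): {} — 0.

3 ahead, 0 behind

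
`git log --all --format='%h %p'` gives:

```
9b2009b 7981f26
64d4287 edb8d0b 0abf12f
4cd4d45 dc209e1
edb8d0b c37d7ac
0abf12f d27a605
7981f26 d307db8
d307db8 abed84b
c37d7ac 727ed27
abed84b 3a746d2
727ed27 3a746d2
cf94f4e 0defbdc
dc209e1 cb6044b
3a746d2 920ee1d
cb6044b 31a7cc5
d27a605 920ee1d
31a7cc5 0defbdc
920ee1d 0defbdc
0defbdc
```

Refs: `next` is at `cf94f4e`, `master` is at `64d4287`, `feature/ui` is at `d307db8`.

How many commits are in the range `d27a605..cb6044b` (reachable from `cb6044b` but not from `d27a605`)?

2

Reachable from cb6044b: {0defbdc, 31a7cc5, cb6044b}.
Reachable from d27a605: {0defbdc, 920ee1d, d27a605}.
In cb6044b's history but not d27a605's: {31a7cc5, cb6044b} — 2 commits.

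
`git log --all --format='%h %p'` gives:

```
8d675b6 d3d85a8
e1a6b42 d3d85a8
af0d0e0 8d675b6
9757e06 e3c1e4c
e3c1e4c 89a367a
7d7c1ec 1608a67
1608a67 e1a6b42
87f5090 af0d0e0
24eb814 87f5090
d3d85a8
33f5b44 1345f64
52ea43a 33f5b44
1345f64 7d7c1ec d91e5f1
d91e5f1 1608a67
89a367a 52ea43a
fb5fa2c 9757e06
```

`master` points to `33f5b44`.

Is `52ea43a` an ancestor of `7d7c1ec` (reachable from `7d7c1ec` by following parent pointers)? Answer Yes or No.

Ancestors of 7d7c1ec: {1608a67, 7d7c1ec, d3d85a8, e1a6b42}.
52ea43a is not in that set, so it is not an ancestor of 7d7c1ec.

No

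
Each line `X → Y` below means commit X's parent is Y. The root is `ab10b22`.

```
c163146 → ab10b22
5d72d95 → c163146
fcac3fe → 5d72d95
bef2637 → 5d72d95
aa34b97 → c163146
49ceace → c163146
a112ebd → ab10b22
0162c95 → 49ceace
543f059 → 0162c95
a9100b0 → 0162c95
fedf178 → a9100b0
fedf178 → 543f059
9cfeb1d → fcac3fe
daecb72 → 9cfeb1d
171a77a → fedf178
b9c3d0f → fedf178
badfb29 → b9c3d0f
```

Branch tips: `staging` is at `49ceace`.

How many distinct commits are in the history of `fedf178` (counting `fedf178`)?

Walking parent pointers from fedf178: reachable set = {0162c95, 49ceace, 543f059, a9100b0, ab10b22, c163146, fedf178}.
That is 7 commits.

7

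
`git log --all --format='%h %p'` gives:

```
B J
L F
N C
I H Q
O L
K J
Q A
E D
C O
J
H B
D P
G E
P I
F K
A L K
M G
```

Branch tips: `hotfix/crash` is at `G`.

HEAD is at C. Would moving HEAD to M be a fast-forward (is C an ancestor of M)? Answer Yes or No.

A fast-forward from C to M is possible iff C is an ancestor of M.
Ancestors of M: {A, B, D, E, F, G, H, I, J, K, L, M, P, Q}.
C is not among them, so fast-forward is not possible.

No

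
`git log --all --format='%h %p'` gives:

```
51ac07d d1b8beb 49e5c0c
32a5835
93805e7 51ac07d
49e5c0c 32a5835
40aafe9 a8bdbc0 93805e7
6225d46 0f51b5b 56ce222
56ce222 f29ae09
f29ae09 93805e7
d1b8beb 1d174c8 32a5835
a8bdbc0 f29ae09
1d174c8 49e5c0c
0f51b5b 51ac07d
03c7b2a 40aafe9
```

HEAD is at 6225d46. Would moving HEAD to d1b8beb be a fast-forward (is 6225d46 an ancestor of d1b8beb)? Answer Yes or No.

A fast-forward from 6225d46 to d1b8beb is possible iff 6225d46 is an ancestor of d1b8beb.
Ancestors of d1b8beb: {1d174c8, 32a5835, 49e5c0c, d1b8beb}.
6225d46 is not among them, so fast-forward is not possible.

No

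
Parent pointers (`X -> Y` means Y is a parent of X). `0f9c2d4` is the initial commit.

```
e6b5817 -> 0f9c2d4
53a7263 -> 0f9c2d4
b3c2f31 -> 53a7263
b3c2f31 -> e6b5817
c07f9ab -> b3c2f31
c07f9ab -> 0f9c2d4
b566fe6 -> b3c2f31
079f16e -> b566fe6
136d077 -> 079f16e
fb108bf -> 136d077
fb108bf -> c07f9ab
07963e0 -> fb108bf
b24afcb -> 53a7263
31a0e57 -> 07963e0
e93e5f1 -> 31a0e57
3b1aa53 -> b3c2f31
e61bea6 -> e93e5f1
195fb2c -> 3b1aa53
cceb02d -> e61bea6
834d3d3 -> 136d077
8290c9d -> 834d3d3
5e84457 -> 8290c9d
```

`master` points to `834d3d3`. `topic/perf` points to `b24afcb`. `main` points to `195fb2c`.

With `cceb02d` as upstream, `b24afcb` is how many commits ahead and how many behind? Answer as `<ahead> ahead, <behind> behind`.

Reachable from b24afcb: {0f9c2d4, 53a7263, b24afcb}.
Reachable from cceb02d: {07963e0, 079f16e, 0f9c2d4, 136d077, 31a0e57, 53a7263, b3c2f31, b566fe6, c07f9ab, cceb02d, e61bea6, e6b5817, e93e5f1, fb108bf}.
Only in b24afcb's history (ahead): {b24afcb} — 1.
Only in cceb02d's history (behind): {07963e0, 079f16e, 136d077, 31a0e57, b3c2f31, b566fe6, c07f9ab, cceb02d, e61bea6, e6b5817, e93e5f1, fb108bf} — 12.

1 ahead, 12 behind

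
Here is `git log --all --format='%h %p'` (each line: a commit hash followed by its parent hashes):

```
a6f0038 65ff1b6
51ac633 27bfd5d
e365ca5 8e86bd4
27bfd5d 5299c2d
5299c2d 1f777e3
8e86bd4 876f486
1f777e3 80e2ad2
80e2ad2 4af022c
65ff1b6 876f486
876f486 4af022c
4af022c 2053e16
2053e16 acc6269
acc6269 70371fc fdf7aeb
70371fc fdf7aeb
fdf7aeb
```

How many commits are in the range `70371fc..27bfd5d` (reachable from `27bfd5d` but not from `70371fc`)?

Reachable from 27bfd5d: {1f777e3, 2053e16, 27bfd5d, 4af022c, 5299c2d, 70371fc, 80e2ad2, acc6269, fdf7aeb}.
Reachable from 70371fc: {70371fc, fdf7aeb}.
In 27bfd5d's history but not 70371fc's: {1f777e3, 2053e16, 27bfd5d, 4af022c, 5299c2d, 80e2ad2, acc6269} — 7 commits.

7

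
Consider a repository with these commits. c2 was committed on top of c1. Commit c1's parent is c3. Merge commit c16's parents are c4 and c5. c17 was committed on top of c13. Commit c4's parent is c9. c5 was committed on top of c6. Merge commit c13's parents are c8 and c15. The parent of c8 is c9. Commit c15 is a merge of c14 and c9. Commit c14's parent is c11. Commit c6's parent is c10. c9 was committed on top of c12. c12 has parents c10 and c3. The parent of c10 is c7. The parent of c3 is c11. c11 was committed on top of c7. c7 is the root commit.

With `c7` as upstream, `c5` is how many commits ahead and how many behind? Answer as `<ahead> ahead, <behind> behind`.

3 ahead, 0 behind

Reachable from c5: {c10, c5, c6, c7}.
Reachable from c7: {c7}.
Only in c5's history (ahead): {c10, c5, c6} — 3.
Only in c7's history (behind): {} — 0.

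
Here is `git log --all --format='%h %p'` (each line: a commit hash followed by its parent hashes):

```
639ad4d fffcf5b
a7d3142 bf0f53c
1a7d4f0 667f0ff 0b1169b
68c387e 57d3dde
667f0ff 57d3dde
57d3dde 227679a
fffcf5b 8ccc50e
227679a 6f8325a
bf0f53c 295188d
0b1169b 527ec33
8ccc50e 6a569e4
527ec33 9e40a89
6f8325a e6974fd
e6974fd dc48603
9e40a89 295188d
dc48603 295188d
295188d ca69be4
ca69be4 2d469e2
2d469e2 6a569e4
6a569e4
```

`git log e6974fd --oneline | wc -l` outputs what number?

6

Walking parent pointers from e6974fd: reachable set = {295188d, 2d469e2, 6a569e4, ca69be4, dc48603, e6974fd}.
That is 6 commits.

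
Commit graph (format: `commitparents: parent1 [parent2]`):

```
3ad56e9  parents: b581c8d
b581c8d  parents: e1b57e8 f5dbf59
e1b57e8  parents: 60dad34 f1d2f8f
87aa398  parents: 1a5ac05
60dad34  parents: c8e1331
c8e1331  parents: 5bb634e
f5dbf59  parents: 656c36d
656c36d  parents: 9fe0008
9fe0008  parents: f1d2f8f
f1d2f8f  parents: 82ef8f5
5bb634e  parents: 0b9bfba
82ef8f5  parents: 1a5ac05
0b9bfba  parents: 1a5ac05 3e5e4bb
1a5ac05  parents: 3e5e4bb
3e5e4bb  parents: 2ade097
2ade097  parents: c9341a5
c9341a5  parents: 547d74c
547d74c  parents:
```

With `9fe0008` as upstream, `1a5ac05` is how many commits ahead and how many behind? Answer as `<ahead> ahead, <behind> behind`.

Reachable from 1a5ac05: {1a5ac05, 2ade097, 3e5e4bb, 547d74c, c9341a5}.
Reachable from 9fe0008: {1a5ac05, 2ade097, 3e5e4bb, 547d74c, 82ef8f5, 9fe0008, c9341a5, f1d2f8f}.
Only in 1a5ac05's history (ahead): {} — 0.
Only in 9fe0008's history (behind): {82ef8f5, 9fe0008, f1d2f8f} — 3.

0 ahead, 3 behind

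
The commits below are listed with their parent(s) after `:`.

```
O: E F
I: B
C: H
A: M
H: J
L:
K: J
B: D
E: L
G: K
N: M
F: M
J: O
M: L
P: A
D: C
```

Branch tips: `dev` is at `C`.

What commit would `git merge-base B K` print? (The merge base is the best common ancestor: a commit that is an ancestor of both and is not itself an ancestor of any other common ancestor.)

J

Ancestors of B: {B, C, D, E, F, H, J, L, M, O}.
Ancestors of K: {E, F, J, K, L, M, O}.
Common ancestors: {E, F, J, L, M, O}.
Among these, J is not an ancestor of any other common ancestor — it is the merge base.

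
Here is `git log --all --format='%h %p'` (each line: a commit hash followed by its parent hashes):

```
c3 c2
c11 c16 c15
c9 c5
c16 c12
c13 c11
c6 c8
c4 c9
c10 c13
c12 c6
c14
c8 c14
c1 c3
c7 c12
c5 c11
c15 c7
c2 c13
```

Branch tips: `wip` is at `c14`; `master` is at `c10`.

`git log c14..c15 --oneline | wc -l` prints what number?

5

Reachable from c15: {c12, c14, c15, c6, c7, c8}.
Reachable from c14: {c14}.
In c15's history but not c14's: {c12, c15, c6, c7, c8} — 5 commits.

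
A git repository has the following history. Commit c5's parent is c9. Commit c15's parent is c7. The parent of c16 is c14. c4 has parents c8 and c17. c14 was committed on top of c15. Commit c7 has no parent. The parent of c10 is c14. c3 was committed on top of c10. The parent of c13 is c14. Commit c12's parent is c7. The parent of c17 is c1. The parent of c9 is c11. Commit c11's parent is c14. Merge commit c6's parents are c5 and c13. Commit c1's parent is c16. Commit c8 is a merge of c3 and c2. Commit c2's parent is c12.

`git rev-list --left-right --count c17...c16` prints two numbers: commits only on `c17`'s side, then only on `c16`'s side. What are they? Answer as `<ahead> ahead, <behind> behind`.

Reachable from c17: {c1, c14, c15, c16, c17, c7}.
Reachable from c16: {c14, c15, c16, c7}.
Only in c17's history (ahead): {c1, c17} — 2.
Only in c16's history (behind): {} — 0.

2 ahead, 0 behind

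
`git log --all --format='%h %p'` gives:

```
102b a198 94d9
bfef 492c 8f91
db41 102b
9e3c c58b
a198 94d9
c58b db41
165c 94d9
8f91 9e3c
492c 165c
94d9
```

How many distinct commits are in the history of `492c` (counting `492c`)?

Walking parent pointers from 492c: reachable set = {165c, 492c, 94d9}.
That is 3 commits.

3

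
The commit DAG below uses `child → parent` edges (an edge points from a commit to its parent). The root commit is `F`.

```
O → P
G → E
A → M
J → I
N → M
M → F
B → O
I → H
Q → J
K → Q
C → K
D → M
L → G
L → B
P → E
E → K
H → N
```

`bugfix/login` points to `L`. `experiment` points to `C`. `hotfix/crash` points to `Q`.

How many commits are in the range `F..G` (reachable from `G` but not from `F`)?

9

Reachable from G: {E, F, G, H, I, J, K, M, N, Q}.
Reachable from F: {F}.
In G's history but not F's: {E, G, H, I, J, K, M, N, Q} — 9 commits.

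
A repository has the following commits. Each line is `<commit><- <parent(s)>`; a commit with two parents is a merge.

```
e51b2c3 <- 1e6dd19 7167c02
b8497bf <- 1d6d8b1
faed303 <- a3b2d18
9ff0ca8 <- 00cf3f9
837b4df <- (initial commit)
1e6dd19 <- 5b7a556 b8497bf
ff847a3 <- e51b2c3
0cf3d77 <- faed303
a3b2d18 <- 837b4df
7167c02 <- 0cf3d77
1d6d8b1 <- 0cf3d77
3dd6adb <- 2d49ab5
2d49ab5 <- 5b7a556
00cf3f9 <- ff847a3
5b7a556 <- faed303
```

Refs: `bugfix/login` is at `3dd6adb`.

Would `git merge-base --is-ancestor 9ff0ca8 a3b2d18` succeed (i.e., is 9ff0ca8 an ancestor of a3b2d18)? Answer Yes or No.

Ancestors of a3b2d18: {837b4df, a3b2d18}.
9ff0ca8 is not in that set, so it is not an ancestor of a3b2d18.

No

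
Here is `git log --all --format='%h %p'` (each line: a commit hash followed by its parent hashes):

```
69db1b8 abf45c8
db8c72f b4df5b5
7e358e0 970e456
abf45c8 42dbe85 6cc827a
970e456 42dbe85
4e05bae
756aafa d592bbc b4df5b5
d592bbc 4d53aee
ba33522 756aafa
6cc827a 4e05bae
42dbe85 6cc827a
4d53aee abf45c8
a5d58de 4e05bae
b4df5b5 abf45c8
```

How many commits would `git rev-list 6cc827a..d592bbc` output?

Reachable from d592bbc: {42dbe85, 4d53aee, 4e05bae, 6cc827a, abf45c8, d592bbc}.
Reachable from 6cc827a: {4e05bae, 6cc827a}.
In d592bbc's history but not 6cc827a's: {42dbe85, 4d53aee, abf45c8, d592bbc} — 4 commits.

4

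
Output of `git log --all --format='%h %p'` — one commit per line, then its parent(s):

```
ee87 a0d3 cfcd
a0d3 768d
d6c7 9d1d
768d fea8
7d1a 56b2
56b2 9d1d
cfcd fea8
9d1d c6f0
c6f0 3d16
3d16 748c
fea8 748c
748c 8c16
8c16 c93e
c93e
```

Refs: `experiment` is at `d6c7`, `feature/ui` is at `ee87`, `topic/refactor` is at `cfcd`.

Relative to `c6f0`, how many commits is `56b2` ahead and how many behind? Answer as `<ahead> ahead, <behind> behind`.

Reachable from 56b2: {3d16, 56b2, 748c, 8c16, 9d1d, c6f0, c93e}.
Reachable from c6f0: {3d16, 748c, 8c16, c6f0, c93e}.
Only in 56b2's history (ahead): {56b2, 9d1d} — 2.
Only in c6f0's history (behind): {} — 0.

2 ahead, 0 behind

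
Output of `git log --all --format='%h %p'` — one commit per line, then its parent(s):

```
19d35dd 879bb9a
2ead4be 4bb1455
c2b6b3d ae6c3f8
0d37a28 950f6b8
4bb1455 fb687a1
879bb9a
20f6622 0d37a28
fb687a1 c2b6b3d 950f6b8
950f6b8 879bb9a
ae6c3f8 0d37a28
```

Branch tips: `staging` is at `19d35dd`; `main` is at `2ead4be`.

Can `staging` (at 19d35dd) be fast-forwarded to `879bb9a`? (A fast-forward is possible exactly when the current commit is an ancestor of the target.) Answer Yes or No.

No

A fast-forward from 19d35dd to 879bb9a is possible iff 19d35dd is an ancestor of 879bb9a.
Ancestors of 879bb9a: {879bb9a}.
19d35dd is not among them, so fast-forward is not possible.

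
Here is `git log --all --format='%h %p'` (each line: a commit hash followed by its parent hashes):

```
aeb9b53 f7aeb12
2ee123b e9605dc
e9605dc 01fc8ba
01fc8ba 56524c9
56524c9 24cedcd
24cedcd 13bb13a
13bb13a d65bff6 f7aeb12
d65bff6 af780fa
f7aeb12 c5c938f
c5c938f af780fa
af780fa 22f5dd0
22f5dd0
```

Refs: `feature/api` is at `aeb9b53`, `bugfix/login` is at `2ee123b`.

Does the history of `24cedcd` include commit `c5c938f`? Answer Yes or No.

Yes

Ancestors of 24cedcd (commits reachable by following parents): {13bb13a, 22f5dd0, 24cedcd, af780fa, c5c938f, d65bff6, f7aeb12}.
c5c938f is in that set, so it is an ancestor of 24cedcd.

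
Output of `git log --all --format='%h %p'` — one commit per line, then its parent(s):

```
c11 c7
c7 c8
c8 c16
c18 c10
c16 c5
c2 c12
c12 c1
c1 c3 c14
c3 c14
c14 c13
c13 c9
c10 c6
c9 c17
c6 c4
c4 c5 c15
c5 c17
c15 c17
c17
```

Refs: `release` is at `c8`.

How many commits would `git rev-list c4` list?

Walking parent pointers from c4: reachable set = {c15, c17, c4, c5}.
That is 4 commits.

4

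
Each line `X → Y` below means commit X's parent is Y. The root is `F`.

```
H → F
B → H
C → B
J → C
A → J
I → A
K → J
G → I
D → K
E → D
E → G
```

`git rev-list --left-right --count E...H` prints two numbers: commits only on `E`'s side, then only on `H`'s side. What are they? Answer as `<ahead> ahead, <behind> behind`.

Reachable from E: {A, B, C, D, E, F, G, H, I, J, K}.
Reachable from H: {F, H}.
Only in E's history (ahead): {A, B, C, D, E, G, I, J, K} — 9.
Only in H's history (behind): {} — 0.

9 ahead, 0 behind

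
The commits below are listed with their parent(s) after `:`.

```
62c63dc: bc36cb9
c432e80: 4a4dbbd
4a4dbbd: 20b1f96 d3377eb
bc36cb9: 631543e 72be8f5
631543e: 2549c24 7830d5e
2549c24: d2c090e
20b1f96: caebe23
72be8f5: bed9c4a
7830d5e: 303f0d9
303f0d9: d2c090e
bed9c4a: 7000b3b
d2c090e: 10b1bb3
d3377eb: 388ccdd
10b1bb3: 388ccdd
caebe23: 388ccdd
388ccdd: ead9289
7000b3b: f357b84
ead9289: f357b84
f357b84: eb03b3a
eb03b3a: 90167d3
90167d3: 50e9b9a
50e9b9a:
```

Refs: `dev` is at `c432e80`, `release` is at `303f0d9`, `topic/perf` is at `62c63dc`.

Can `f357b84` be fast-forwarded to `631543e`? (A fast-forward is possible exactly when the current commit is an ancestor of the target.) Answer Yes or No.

Yes

A fast-forward from f357b84 to 631543e is possible iff f357b84 is an ancestor of 631543e.
Ancestors of 631543e: {10b1bb3, 2549c24, 303f0d9, 388ccdd, 50e9b9a, 631543e, 7830d5e, 90167d3, d2c090e, ead9289, eb03b3a, f357b84}.
f357b84 is among them, so fast-forward is possible.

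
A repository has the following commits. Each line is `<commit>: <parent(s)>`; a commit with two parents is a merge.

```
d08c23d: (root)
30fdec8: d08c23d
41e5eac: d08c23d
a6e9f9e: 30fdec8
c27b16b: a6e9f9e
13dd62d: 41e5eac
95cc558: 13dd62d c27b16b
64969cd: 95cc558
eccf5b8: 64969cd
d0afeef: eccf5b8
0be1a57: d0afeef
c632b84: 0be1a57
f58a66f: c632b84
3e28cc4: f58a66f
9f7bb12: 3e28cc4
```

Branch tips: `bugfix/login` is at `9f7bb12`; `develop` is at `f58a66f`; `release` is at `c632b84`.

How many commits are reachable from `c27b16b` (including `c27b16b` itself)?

4

Walking parent pointers from c27b16b: reachable set = {30fdec8, a6e9f9e, c27b16b, d08c23d}.
That is 4 commits.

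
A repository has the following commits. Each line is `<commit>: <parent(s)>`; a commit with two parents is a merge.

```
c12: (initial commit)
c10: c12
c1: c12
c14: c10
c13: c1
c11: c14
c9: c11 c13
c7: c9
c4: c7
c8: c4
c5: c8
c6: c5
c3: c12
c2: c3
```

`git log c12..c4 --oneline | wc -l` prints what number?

Reachable from c4: {c1, c10, c11, c12, c13, c14, c4, c7, c9}.
Reachable from c12: {c12}.
In c4's history but not c12's: {c1, c10, c11, c13, c14, c4, c7, c9} — 8 commits.

8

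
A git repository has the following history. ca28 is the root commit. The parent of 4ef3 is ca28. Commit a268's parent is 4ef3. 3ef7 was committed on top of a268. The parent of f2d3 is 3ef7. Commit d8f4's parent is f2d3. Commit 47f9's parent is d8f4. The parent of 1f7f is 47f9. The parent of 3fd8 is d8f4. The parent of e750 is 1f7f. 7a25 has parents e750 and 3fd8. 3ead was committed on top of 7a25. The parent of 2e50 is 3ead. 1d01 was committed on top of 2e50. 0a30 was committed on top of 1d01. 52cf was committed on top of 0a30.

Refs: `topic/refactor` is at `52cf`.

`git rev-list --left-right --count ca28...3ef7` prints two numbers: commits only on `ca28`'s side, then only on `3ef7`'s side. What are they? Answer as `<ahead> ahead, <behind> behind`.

0 ahead, 3 behind

Reachable from ca28: {ca28}.
Reachable from 3ef7: {3ef7, 4ef3, a268, ca28}.
Only in ca28's history (ahead): {} — 0.
Only in 3ef7's history (behind): {3ef7, 4ef3, a268} — 3.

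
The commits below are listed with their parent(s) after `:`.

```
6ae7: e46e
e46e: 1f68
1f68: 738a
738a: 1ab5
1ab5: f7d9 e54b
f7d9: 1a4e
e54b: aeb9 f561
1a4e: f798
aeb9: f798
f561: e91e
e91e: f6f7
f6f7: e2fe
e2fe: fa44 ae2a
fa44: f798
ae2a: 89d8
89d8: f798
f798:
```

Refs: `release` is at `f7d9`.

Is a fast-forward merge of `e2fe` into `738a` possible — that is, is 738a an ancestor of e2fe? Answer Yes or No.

A fast-forward from 738a to e2fe is possible iff 738a is an ancestor of e2fe.
Ancestors of e2fe: {89d8, ae2a, e2fe, f798, fa44}.
738a is not among them, so fast-forward is not possible.

No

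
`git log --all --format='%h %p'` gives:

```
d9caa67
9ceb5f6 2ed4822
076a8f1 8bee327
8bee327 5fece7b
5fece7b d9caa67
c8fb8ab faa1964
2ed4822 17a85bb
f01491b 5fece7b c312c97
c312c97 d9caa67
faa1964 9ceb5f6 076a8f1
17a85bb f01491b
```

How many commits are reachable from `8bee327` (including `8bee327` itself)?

3

Walking parent pointers from 8bee327: reachable set = {5fece7b, 8bee327, d9caa67}.
That is 3 commits.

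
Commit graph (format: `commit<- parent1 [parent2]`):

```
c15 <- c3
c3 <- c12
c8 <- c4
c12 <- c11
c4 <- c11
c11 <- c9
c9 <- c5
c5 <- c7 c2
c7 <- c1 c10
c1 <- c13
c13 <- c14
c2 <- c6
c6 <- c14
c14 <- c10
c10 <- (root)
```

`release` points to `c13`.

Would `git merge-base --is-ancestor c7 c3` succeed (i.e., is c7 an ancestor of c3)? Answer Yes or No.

Yes

Ancestors of c3 (commits reachable by following parents): {c1, c10, c11, c12, c13, c14, c2, c3, c5, c6, c7, c9}.
c7 is in that set, so it is an ancestor of c3.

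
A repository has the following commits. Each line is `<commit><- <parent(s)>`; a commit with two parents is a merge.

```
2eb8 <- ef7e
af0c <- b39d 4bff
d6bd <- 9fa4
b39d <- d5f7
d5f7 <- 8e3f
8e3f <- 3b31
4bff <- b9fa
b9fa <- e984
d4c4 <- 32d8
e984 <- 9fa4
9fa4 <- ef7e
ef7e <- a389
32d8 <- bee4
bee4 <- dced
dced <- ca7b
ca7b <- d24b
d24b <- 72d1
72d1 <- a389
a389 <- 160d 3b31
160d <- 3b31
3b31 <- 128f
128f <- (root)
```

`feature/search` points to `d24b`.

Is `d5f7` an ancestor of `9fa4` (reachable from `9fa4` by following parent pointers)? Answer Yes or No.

Ancestors of 9fa4: {128f, 160d, 3b31, 9fa4, a389, ef7e}.
d5f7 is not in that set, so it is not an ancestor of 9fa4.

No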